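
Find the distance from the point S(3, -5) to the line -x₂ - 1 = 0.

4

d = |0·3 + (-1)·(-5) − 1| / √(0 + 1) = |4|/1 = 4.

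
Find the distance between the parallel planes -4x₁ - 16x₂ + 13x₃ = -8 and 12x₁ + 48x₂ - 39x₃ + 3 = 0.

3/7

Divide the second equation by -3 to match normals: -4x₁ - 16x₂ + 13x₃ = 1.
With common normal n = (-4, -16, 13) (|n| = 21), the distance is |(-8) − 1|/|n| = 9/21 = 3/7.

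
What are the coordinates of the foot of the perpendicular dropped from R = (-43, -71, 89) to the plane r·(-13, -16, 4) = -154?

(22, 9, 69)

n = (-13, -16, 4), |n|² = 441, and n·R − (-154) = 2205.
t = 2205/441 = 5, so the foot is R − t·n = (-43, -71, 89) − 5·(-13, -16, 4) = (22, 9, 69).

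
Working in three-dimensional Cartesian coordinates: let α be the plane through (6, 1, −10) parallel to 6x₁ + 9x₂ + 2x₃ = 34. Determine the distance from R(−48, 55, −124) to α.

6

Parallel planes share the normal n = (6, 9, 2); since (6, 1, −10) lies on the plane, its equation is 6x₁ + 9x₂ + 2x₃ = 25.
Then n·(−48, 55, −124) − 25 = −66.
|n| = √(36 + 81 + 4) = 11, so the distance is |-66|/11 = 6.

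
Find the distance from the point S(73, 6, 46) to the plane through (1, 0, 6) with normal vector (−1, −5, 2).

The plane has equation n·(r − (1, 0, 6)) = 0, i.e. n·r = 11.
Then n·(73, 6, 46) − 11 = −22.
|n| = √(1 + 25 + 4) = √30, so the distance is |-22|/√30 = 11√30/15.

22/√30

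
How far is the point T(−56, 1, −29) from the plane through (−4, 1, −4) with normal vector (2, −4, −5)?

7√5/5

The plane has equation n·(r − (−4, 1, −4)) = 0, i.e. n·r = 8.
n = (2, −4, −5); n·P − 8 = 21; |n| = 3√5; distance = 21/(3√5) = 7√5/5.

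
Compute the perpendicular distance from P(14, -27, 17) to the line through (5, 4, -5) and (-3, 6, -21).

√797

A direction vector is d = (-8, 2, -16).
AP = (9, -31, 22), and AP × d = (452, -32, -230).
|AP × d|² = 258228 and |d|² = 324, so the distance is √(258228/324) = √797.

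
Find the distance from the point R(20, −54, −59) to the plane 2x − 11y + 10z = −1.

3

Normal vector n = (2, −11, 10), and n·(20, −54, −59) − (−1) = 45.
|n| = √(4 + 121 + 100) = 15, so the distance is |45|/15 = 3.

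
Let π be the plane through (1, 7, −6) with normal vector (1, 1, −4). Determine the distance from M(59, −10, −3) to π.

The plane has equation n·(r − (1, 7, −6)) = 0, i.e. n·r = 32.
d = |1·59 + 1·(-10) + (-4)·(-3) − 32| / √(1 + 1 + 16) = |29| / (3√2) = 29/(3√2).

29√2/6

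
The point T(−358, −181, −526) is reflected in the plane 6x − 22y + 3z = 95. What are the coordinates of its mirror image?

With n = (6, −22, 3), the signed offset is (n·T − 95)/|n|² = 161/529 = 7/23.
T' = T − 2t·n = (−358, −181, −526) − (14/23)·(6, −22, 3) = (−8318/23, −3855/23, −12140/23).

(-8318/23, -3855/23, -12140/23)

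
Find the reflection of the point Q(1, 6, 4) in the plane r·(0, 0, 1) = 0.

With n = (0, 0, 1), the signed offset is (n·Q − 0)/|n|² = 4/1 = 4.
Q' = Q − 2t·n = (1, 6, 4) − 8·(0, 0, 1) = (1, 6, -4).

(1, 6, -4)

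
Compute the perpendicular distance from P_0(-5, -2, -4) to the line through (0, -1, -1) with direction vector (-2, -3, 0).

Direction vector d = (-2, -3, 0).
AP = (-5, -1, -3); AP·d = 13, |AP|² = 35, |d|² = 13.
distance² = |AP|² − (AP·d)²/|d|² = 35 − 169/13 = 22, so the distance is √22.

√22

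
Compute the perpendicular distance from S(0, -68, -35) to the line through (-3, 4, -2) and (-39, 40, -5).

3√409

A direction vector is d = (-36, 36, -3).
AP = (3, -72, -33), and AP × d = (1404, 1197, -2484).
|AP × d|² = 9574281 and |d|² = 2601, so the distance is √(9574281/2601) = √3681 = 3√409.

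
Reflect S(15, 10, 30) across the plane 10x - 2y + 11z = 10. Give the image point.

With n = (10, -2, 11), the signed offset is (n·S − 10)/|n|² = 450/225 = 2.
S' = S − 2t·n = (15, 10, 30) − 4·(10, -2, 11) = (-25, 18, -14).

(-25, 18, -14)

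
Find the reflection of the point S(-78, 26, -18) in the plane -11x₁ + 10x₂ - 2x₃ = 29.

n = (-11, 10, -2), |n|² = 225, n·S − 29 = 1125, so t = 1125/225 = 5.
Foot F = S − 5·n = (-23, -24, -8); the reflection is 2F − S = (32, -74, 2).

(32, -74, 2)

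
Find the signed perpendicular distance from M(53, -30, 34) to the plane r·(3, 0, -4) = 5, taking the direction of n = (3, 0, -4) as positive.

18/5

n·M − 5 = 18.
|n| = 5, so the signed distance is 18/5.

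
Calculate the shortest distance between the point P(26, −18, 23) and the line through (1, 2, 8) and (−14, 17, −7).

A direction vector is d = (−15, 15, −15).
AP = (25, −20, 15); AP·d = -900, |AP|² = 1250, |d|² = 675.
distance² = |AP|² − (AP·d)²/|d|² = 1250 − 810000/675 = 50, so the distance is 5√2.

5√2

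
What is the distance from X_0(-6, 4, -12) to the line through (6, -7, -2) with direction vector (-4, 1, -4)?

Direction vector d = (-4, 1, -4).
AP = (-12, 11, -10); AP·d = 99, |AP|² = 365, |d|² = 33.
distance² = |AP|² − (AP·d)²/|d|² = 365 − 9801/33 = 68, so the distance is 2√17.

2√17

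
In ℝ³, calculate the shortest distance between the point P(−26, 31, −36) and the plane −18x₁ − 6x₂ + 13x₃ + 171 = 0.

n = (−18, −6, 13); n·P − (-171) = -15; |n| = 23; distance = 15/23.

15/23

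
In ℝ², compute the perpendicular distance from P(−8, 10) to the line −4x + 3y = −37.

99/5

The normal to the line is n = (−4, 3) with |n| = 5.
|n·P − (-37)| = |62 − (-37)| = 99, so the distance is 99/5.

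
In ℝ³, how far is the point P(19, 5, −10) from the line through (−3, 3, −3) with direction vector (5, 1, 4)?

3√41

Direction vector d = (5, 1, 4).
AP = (22, 2, −7); AP·d = 84, |AP|² = 537, |d|² = 42.
distance² = |AP|² − (AP·d)²/|d|² = 537 − 7056/42 = 369, so the distance is 3√41.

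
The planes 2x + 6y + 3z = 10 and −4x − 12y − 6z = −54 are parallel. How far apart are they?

Divide the second equation by -2 to match normals: 2x + 6y + 3z = 27.
With common normal n = (2, 6, 3) (|n| = 7), the distance is |10 − 27|/|n| = 17/7.

17/7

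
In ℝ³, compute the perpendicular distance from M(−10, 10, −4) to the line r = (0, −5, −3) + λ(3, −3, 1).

Direction vector d = (3, −3, 1).
AP = (−10, 15, −1), and AP × d = (12, 7, −15).
|AP × d|² = 418 and |d|² = 19, so the distance is √(418/19) = √22.

√22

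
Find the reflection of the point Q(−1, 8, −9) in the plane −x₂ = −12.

(-1, 16, -9)

n = (0, −1, 0), |n|² = 1, n·Q − (-12) = 4, so t = 4/1 = 4.
Foot F = Q − 4·n = (−1, 12, −9); the reflection is 2F − Q = (−1, 16, −9).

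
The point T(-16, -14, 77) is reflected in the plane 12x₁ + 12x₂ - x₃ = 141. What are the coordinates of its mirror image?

With n = (12, 12, -1), the signed offset is (n·T − 141)/|n|² = -578/289 = -2.
T' = T − 2t·n = (-16, -14, 77) − (-4)·(12, 12, -1) = (32, 34, 73).

(32, 34, 73)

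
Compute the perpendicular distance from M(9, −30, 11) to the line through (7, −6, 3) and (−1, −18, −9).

A direction vector is d = (−8, −12, −12).
AP = (2, −24, 8), and AP × d = (384, −40, −216).
|AP × d|² = 195712 and |d|² = 352, so the distance is √(195712/352) = √556 = 2√139.

2√139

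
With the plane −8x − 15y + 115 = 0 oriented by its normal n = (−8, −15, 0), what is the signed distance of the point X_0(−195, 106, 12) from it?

n·X_0 − (-115) = 85.
|n| = 17, so the signed distance is 85/17 = 5.

5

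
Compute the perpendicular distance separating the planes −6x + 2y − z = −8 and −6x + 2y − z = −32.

24√41/41

With common normal n = (−6, 2, −1) (|n| = √41), the distance is |(-8) − (-32)|/|n| = 24/√41 = 24√41/41.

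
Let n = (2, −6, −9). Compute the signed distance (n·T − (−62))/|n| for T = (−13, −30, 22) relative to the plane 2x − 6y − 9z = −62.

n·T − (-62) = 18.
|n| = 11, so the signed distance is 18/11.

18/11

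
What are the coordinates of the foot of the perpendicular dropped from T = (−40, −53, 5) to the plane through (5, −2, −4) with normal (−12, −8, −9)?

(-4, -29, 32)

The perpendicular from T has direction n = (−12, −8, −9): r = (−40, −53, 5) + t(−12, −8, −9).
Substitute into the plane: n·(T + tn) = -8 gives 859 + 289t = -8, so t = -3.
Foot = (−40, −53, 5) + (-3)·(−12, −8, −9) = (−4, −29, 32).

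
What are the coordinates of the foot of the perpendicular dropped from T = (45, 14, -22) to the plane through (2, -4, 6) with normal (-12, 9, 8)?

The perpendicular from T has direction n = (-12, 9, 8): r = (45, 14, -22) + t(-12, 9, 8).
Substitute into the plane: n·(T + tn) = -12 gives -590 + 289t = -12, so t = 2.
Foot = (45, 14, -22) + 2·(-12, 9, 8) = (21, 32, -6).

(21, 32, -6)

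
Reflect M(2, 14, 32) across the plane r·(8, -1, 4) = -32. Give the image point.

(-30, 18, 16)

n = (8, -1, 4), |n|² = 81, n·M − (-32) = 162, so t = 162/81 = 2.
Foot F = M − 2·n = (-14, 16, 24); the reflection is 2F − M = (-30, 18, 16).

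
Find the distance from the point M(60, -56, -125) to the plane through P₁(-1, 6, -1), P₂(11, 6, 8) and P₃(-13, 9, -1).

5

P₁P₂ = (12, 0, 9) and P₁P₃ = (-12, 3, 0), so a normal is n = P₁P₂ × P₁P₃ = (-27, -108, 36).
Then n·(60, -56, -125) - (-657) = 585.
|n| = √(729 + 11664 + 1296) = 117, so the distance is |585|/117 = 5.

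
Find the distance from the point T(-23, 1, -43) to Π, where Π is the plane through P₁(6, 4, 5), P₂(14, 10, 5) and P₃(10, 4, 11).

P₁P₂ = (8, 6, 0) and P₁P₃ = (4, 0, 6), so a normal is n = P₁P₂ × P₁P₃ = (36, -48, -24).
d = |36·(-23) + (-48)·1 + (-24)·(-43) − (-96)| / √(1296 + 2304 + 576) = |252| / (12√29) = 21/√29.

21√29/29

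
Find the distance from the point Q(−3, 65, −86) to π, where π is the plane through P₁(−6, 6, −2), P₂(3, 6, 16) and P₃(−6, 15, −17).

5√70/14

P₁P₂ = (9, 0, 18) and P₁P₃ = (0, 9, −15), so a normal is n = P₁P₂ × P₁P₃ = (−162, 135, 81).
Then n·(−3, 65, −86) − 1620 = 675.
|n| = √(26244 + 18225 + 6561) = 27√70, so the distance is |675|/(27√70) = 5√70/14.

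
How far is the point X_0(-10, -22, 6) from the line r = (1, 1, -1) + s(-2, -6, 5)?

√114

Direction vector d = (-2, -6, 5).
AP = (-11, -23, 7); AP·d = 195, |AP|² = 699, |d|² = 65.
distance² = |AP|² − (AP·d)²/|d|² = 699 − 38025/65 = 114, so the distance is √114.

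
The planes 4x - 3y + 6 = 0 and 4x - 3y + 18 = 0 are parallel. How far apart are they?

With common normal n = (4, -3, 0) (|n| = 5), the distance is |(-6) − (-18)|/|n| = 12/5.

12/5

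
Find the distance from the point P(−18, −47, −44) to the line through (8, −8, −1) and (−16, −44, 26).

17√13

A direction vector is d = (−24, −36, 27).
AP = (−26, −39, −43), and AP × d = (−2601, 1734, 0).
|AP × d|² = 9771957 and |d|² = 2601, so the distance is √(9771957/2601) = √3757 = 17√13.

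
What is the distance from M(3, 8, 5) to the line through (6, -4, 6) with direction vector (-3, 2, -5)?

2√29

Direction vector d = (-3, 2, -5).
AP = (-3, 12, -1), and AP × d = (-58, -12, 30).
|AP × d|² = 4408 and |d|² = 38, so the distance is √(4408/38) = √116 = 2√29.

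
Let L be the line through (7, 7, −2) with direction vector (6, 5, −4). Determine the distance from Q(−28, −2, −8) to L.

√649

Direction vector d = (6, 5, −4).
AP = (−35, −9, −6); AP·d = -231, |AP|² = 1342, |d|² = 77.
distance² = |AP|² − (AP·d)²/|d|² = 1342 − 53361/77 = 649, so the distance is √649.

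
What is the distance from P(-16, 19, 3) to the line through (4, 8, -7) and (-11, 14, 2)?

√13

A direction vector is d = (-15, 6, 9).
AP = (-20, 11, 10), and AP × d = (39, 30, 45).
|AP × d|² = 4446 and |d|² = 342, so the distance is √(4446/342) = √13.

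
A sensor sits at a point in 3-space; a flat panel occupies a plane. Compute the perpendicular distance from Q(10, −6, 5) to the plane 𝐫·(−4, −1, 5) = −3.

Normal vector n = (−4, −1, 5), and n·(10, −6, 5) − (−3) = −6.
|n| = √(16 + 1 + 25) = √42, so the distance is |-6|/√42 = √42/7.

6/√42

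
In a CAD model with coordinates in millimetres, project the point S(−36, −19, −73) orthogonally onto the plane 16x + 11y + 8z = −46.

n = (16, 11, 8), |n|² = 441, and n·S − (-46) = -1323.
t = -1323/441 = -3, so the foot is S − t·n = (−36, −19, −73) − (-3)·(16, 11, 8) = (12, 14, −49).

(12, 14, -49)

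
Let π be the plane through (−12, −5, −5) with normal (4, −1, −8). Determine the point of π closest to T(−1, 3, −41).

The perpendicular from T has direction n = (4, −1, −8): r = (−1, 3, −41) + λ(4, −1, −8).
Substitute into the plane: n·(T + λn) = -3 gives 321 + 81λ = -3, so λ = -4.
Foot = (−1, 3, −41) + (-4)·(4, −1, −8) = (−17, 7, −9).

(-17, 7, -9)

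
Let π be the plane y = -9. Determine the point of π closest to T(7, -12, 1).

n = (0, 1, 0), |n|² = 1, and n·T − (-9) = -3.
t = -3/1 = -3, so the foot is T − t·n = (7, -12, 1) − (-3)·(0, 1, 0) = (7, -9, 1).

(7, -9, 1)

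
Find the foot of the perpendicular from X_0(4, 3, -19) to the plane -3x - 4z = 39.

The perpendicular from X_0 has direction n = (-3, 0, -4): r = (4, 3, -19) + t(-3, 0, -4).
Substitute into the plane: n·(X_0 + tn) = 39 gives 64 + 25t = 39, so t = -1.
Foot = (4, 3, -19) + (-1)·(-3, 0, -4) = (7, 3, -15).

(7, 3, -15)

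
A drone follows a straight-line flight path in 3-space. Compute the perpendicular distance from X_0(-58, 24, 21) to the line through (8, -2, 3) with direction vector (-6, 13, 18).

18√10

Direction vector d = (-6, 13, 18).
AP = (-66, 26, 18); AP·d = 1058, |AP|² = 5356, |d|² = 529.
distance² = |AP|² − (AP·d)²/|d|² = 5356 − 1119364/529 = 3240, so the distance is 18√10.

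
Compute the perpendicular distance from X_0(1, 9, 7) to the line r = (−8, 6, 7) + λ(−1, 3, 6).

Direction vector d = (−1, 3, 6).
AP = (9, 3, 0); AP·d = 0, |AP|² = 90, |d|² = 46.
distance² = |AP|² − (AP·d)²/|d|² = 90 − 0/46 = 90, so the distance is 3√10.

3√10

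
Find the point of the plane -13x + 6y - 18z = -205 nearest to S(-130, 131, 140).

(-2899/23, 2971/23, 3346/23)

The perpendicular from S has direction n = (-13, 6, -18): r = (-130, 131, 140) + t(-13, 6, -18).
Substitute into the plane: n·(S + tn) = -205 gives -44 + 529t = -205, so t = -7/23.
Foot = (-130, 131, 140) + (-7/23)·(-13, 6, -18) = (-2899/23, 2971/23, 3346/23).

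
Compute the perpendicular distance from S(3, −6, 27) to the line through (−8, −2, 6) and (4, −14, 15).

A direction vector is d = (12, −12, 9).
AP = (11, −4, 21); AP·d = 369, |AP|² = 578, |d|² = 369.
distance² = |AP|² − (AP·d)²/|d|² = 578 − 136161/369 = 209, so the distance is √209.

√209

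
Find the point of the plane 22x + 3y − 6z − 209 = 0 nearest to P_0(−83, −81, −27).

(5, -69, -51)

The perpendicular from P_0 has direction n = (22, 3, −6): r = (−83, −81, −27) + μ(22, 3, −6).
Substitute into the plane: n·(P_0 + μn) = 209 gives -1907 + 529μ = 209, so μ = 4.
Foot = (−83, −81, −27) + 4·(22, 3, −6) = (5, −69, −51).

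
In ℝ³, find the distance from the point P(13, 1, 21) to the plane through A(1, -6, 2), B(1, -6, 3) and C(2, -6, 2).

7

AB = (0, 0, 1) and AC = (1, 0, 0), so a normal is n = AB × AC = (0, 1, 0).
Then n·(13, 1, 21) - (-6) = 7.
|n| = √(0 + 1 + 0) = 1, so the distance is |7|/1 = 7.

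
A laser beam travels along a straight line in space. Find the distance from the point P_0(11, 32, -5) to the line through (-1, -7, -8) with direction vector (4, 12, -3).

Direction vector d = (4, 12, -3).
AP = (12, 39, 3), and AP × d = (-153, 48, -12).
|AP × d|² = 25857 and |d|² = 169, so the distance is √(25857/169) = √153 = 3√17.

3√17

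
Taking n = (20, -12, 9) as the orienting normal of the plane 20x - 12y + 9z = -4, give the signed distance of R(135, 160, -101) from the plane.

-5

n·R − (-4) = -125.
|n| = 25, so the signed distance is -125/25 = -5.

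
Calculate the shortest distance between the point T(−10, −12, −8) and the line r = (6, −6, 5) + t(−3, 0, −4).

Direction vector d = (−3, 0, −4).
AP = (−16, −6, −13); AP·d = 100, |AP|² = 461, |d|² = 25.
distance² = |AP|² − (AP·d)²/|d|² = 461 − 10000/25 = 61, so the distance is √61.

√61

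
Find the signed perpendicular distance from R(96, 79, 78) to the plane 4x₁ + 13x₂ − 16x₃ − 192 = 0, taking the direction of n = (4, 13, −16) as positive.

n·R − 192 = -29.
|n| = 21, so the signed distance is -29/21.

-29/21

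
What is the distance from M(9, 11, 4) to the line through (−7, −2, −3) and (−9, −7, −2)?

2√51

A direction vector is d = (−2, −5, 1).
AP = (16, 13, 7); AP·d = -90, |AP|² = 474, |d|² = 30.
distance² = |AP|² − (AP·d)²/|d|² = 474 − 8100/30 = 204, so the distance is 2√51.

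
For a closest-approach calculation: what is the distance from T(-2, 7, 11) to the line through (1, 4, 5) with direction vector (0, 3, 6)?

Direction vector d = (0, 3, 6).
AP = (-3, 3, 6), and AP × d = (0, 18, -9).
|AP × d|² = 405 and |d|² = 45, so the distance is √(405/45) = √9 = 3.

3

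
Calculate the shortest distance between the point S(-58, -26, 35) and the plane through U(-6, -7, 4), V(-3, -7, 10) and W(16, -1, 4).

13/23

UV = (3, 0, 6) and UW = (22, 6, 0), so a normal is n = UV × UW = (-36, 132, 18).
d = |(-36)·(-58) + 132·(-26) + 18·35 − (-636)| / √(1296 + 17424 + 324) = |-78| / 138 = 13/23.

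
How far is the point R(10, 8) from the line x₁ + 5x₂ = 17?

33/√26

The normal to the line is n = (1, 5) with |n| = √26.
|n·R − 17| = |50 − 17| = 33, so the distance is 33/√26.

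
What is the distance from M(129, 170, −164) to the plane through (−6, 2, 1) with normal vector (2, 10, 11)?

9

The plane has equation n·(r − (−6, 2, 1)) = 0, i.e. n·r = 19.
n = (2, 10, 11); n·P − 19 = 135; |n| = 15; distance = 135/15 = 9.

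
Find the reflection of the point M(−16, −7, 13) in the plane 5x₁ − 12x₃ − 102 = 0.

(4, -7, -35)

With n = (5, 0, −12), the signed offset is (n·M − 102)/|n|² = -338/169 = -2.
M' = M − 2t·n = (−16, −7, 13) − (-4)·(5, 0, −12) = (4, −7, −35).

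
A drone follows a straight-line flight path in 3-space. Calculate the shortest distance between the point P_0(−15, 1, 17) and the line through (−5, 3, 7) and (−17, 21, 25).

2√29

A direction vector is d = (−12, 18, 18).
AP = (−10, −2, 10), and AP × d = (−216, 60, −204).
|AP × d|² = 91872 and |d|² = 792, so the distance is √(91872/792) = √116 = 2√29.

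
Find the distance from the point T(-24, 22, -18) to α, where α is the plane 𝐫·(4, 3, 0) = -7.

23/5

d = |4·(-24) + 3·22 − (-7)| / √(16 + 9 + 0) = |-23| / 5 = 23/5.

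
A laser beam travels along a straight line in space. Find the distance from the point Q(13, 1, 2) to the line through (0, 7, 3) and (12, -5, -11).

√85

A direction vector is d = (12, -12, -14).
AP = (13, -6, -1), and AP × d = (72, 170, -84).
|AP × d|² = 41140 and |d|² = 484, so the distance is √(41140/484) = √85.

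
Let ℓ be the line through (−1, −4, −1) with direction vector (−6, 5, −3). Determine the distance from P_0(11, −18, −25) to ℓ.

3√94

Direction vector d = (−6, 5, −3).
AP = (12, −14, −24); AP·d = -70, |AP|² = 916, |d|² = 70.
distance² = |AP|² − (AP·d)²/|d|² = 916 − 4900/70 = 846, so the distance is 3√94.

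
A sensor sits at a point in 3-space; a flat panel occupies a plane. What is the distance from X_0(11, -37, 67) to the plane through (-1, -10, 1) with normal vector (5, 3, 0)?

The plane has equation n·(r − (-1, -10, 1)) = 0, i.e. n·r = -35.
n = (5, 3, 0); n·P − (-35) = -21; |n| = √34; distance = 21/√34 = 21√34/34.

21√34/34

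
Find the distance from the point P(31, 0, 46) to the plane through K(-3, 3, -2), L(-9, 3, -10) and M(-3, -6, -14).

20√41/41

KL = (-6, 0, -8) and KM = (0, -9, -12), so a normal is n = KL × KM = (-72, -72, 54).
d = |(-72)·31 + (-72)·0 + 54·46 − (-108)| / √(5184 + 5184 + 2916) = |360| / (18√41) = 20√41/41.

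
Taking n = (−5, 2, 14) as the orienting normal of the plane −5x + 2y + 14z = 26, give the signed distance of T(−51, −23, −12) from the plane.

n·T − 26 = 15.
|n| = 15, so the signed distance is 15/15 = 1.

1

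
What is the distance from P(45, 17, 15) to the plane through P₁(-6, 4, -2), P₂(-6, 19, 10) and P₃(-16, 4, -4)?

3√42/7

P₁P₂ = (0, 15, 12) and P₁P₃ = (-10, 0, -2), so a normal is n = P₁P₂ × P₁P₃ = (-30, -120, 150).
d = |(-30)·45 + (-120)·17 + 150·15 − (-600)| / √(900 + 14400 + 22500) = |-540| / (30√42) = 18/√42.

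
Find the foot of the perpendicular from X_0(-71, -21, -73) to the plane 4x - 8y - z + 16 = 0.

n = (4, -8, -1), |n|² = 81, and n·X_0 − (-16) = -27.
t = -27/81 = -1/3, so the foot is X_0 − t·n = (-71, -21, -73) − (-1/3)·(4, -8, -1) = (-209/3, -71/3, -220/3).

(-209/3, -71/3, -220/3)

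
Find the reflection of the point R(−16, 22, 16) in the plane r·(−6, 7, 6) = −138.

With n = (−6, 7, 6), the signed offset is (n·R − (-138))/|n|² = 484/121 = 4.
R' = R − 2t·n = (−16, 22, 16) − 8·(−6, 7, 6) = (32, −34, −32).

(32, -34, -32)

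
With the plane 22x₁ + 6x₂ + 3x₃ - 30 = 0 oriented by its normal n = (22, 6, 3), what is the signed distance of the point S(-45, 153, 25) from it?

-27/23

n·S − 30 = -27.
|n| = 23, so the signed distance is -27/23.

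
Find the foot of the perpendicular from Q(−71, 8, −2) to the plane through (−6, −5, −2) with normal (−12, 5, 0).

The perpendicular from Q has direction n = (−12, 5, 0): r = (−71, 8, −2) + μ(−12, 5, 0).
Substitute into the plane: n·(Q + μn) = 47 gives 892 + 169μ = 47, so μ = -5.
Foot = (−71, 8, −2) + (-5)·(−12, 5, 0) = (−11, −17, −2).

(-11, -17, -2)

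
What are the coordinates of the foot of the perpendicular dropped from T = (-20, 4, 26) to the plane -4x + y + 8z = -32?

The perpendicular from T has direction n = (-4, 1, 8): r = (-20, 4, 26) + t(-4, 1, 8).
Substitute into the plane: n·(T + tn) = -32 gives 292 + 81t = -32, so t = -4.
Foot = (-20, 4, 26) + (-4)·(-4, 1, 8) = (-4, 0, -6).

(-4, 0, -6)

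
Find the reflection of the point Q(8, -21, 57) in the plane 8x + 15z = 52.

(-40, -21, -33)

With n = (8, 0, 15), the signed offset is (n·Q − 52)/|n|² = 867/289 = 3.
Q' = Q − 2t·n = (8, -21, 57) − 6·(8, 0, 15) = (-40, -21, -33).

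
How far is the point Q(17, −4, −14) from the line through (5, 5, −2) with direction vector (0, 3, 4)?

12

Direction vector d = (0, 3, 4).
AP = (12, −9, −12); AP·d = -75, |AP|² = 369, |d|² = 25.
distance² = |AP|² − (AP·d)²/|d|² = 369 − 5625/25 = 144, so the distance is 12.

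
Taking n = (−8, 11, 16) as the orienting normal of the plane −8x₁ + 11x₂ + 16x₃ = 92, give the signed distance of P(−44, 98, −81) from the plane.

n·P − 92 = 42.
|n| = 21, so the signed distance is 42/21 = 2.

2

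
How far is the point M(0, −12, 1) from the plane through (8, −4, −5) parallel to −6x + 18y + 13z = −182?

Parallel planes share the normal n = (−6, 18, 13); since (8, −4, −5) lies on the plane, its equation is −6x + 18y + 13z = -185.
n = (−6, 18, 13); n·P − (-185) = -18; |n| = 23; distance = 18/23.

18/23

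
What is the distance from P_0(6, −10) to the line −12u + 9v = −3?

53/5

The normal to the line is n = (−12, 9) with |n| = 15.
|n·P_0 − (-3)| = |-162 − (-3)| = 159, so the distance is 159/15 = 53/5.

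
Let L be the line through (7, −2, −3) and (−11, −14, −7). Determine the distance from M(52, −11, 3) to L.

9√13

A direction vector is d = (−18, −12, −4).
AP = (45, −9, 6); AP·d = -726, |AP|² = 2142, |d|² = 484.
distance² = |AP|² − (AP·d)²/|d|² = 2142 − 527076/484 = 1053, so the distance is 9√13.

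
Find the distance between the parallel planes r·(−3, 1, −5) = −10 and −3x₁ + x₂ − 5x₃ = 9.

19/√35

With common normal n = (−3, 1, −5) (|n| = √35), the distance is |(-10) − 9|/|n| = 19/√35.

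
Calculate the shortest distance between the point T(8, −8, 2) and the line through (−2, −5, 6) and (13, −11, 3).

A direction vector is d = (15, −6, −3).
AP = (10, −3, −4); AP·d = 180, |AP|² = 125, |d|² = 270.
distance² = |AP|² − (AP·d)²/|d|² = 125 − 32400/270 = 5, so the distance is √5.

√5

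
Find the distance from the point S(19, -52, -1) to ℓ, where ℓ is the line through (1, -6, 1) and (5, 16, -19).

2√386

A direction vector is d = (4, 22, -20).
AP = (18, -46, -2); AP·d = -900, |AP|² = 2444, |d|² = 900.
distance² = |AP|² − (AP·d)²/|d|² = 2444 − 810000/900 = 1544, so the distance is 2√386.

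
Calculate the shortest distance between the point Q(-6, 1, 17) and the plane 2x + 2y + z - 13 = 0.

2

d = |2·(-6) + 2·1 + 1·17 − 13| / √(4 + 4 + 1) = |-6| / 3 = 2.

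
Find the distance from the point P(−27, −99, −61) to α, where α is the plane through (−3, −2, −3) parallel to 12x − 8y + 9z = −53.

2

Parallel planes share the normal n = (12, −8, 9); since (−3, −2, −3) lies on the plane, its equation is 12x − 8y + 9z = -47.
n = (12, −8, 9); n·P − (-47) = -34; |n| = 17; distance = 34/17 = 2.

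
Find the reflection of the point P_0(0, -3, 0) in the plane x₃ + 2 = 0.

n = (0, 0, 1), |n|² = 1, n·P_0 − (-2) = 2, so t = 2/1 = 2.
Foot F = P_0 − 2·n = (0, -3, -2); the reflection is 2F − P_0 = (0, -3, -4).

(0, -3, -4)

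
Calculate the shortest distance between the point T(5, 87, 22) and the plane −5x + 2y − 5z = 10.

29/(3√6)

d = |(-5)·5 + 2·87 + (-5)·22 − 10| / √(25 + 4 + 25) = |29| / (3√6) = 29√6/18.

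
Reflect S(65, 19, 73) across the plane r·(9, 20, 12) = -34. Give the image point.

n = (9, 20, 12), |n|² = 625, n·S − (-34) = 1875, so t = 1875/625 = 3.
Foot F = S − 3·n = (38, -41, 37); the reflection is 2F − S = (11, -101, 1).

(11, -101, 1)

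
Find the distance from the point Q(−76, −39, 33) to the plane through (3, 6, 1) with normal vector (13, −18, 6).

The plane has equation n·(r − (3, 6, 1)) = 0, i.e. n·r = -63.
Then n·(−76, −39, 33) − (−63) = −25.
|n| = √(169 + 324 + 36) = 23, so the distance is |-25|/23 = 25/23.

25/23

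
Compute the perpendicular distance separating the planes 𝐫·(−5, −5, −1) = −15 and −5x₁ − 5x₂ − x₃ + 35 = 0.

Both planes have normal n = (−5, −5, −1), |n| = √51. Any point on the first plane is at distance |(-35) − (-15)|/|n| = 20/√51 from the second.

20/√51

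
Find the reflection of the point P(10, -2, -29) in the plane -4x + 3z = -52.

(-14, -2, -11)

With n = (-4, 0, 3), the signed offset is (n·P − (-52))/|n|² = -75/25 = -3.
P' = P − 2t·n = (10, -2, -29) − (-6)·(-4, 0, 3) = (-14, -2, -11).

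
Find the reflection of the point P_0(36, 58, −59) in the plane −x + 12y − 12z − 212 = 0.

n = (−1, 12, −12), |n|² = 289, n·P_0 − 212 = 1156, so t = 1156/289 = 4.
Foot F = P_0 − 4·n = (40, 10, −11); the reflection is 2F − P_0 = (44, −38, 37).

(44, -38, 37)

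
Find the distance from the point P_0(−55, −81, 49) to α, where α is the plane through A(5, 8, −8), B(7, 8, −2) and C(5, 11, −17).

30/√19

AB = (2, 0, 6) and AC = (0, 3, −9), so a normal is n = AB × AC = (−18, 18, 6).
Then n·(−55, −81, 49) − 6 = −180.
|n| = √(324 + 324 + 36) = 6√19, so the distance is |-180|/(6√19) = 30/√19.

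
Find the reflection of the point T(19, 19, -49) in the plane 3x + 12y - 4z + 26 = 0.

(1, -53, -25)

n = (3, 12, -4), |n|² = 169, n·T − (-26) = 507, so t = 507/169 = 3.
Foot F = T − 3·n = (10, -17, -37); the reflection is 2F − T = (1, -53, -25).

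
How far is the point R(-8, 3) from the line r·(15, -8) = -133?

d = |15·(-8) + (-8)·3 − (-133)| / √(225 + 64) = |-11|/17 = 11/17.

11/17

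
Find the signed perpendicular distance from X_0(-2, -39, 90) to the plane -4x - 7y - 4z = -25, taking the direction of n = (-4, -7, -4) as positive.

n·X_0 − (-25) = -54.
|n| = 9, so the signed distance is -54/9 = -6.

-6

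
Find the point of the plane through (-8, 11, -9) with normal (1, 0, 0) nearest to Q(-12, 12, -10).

The perpendicular from Q has direction n = (1, 0, 0): r = (-12, 12, -10) + λ(1, 0, 0).
Substitute into the plane: n·(Q + λn) = -8 gives -12 + 1λ = -8, so λ = 4.
Foot = (-12, 12, -10) + 4·(1, 0, 0) = (-8, 12, -10).

(-8, 12, -10)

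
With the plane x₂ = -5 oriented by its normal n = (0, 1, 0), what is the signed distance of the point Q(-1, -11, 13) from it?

-6

n·Q − (-5) = -6.
|n| = 1, so the signed distance is -6/1 = -6.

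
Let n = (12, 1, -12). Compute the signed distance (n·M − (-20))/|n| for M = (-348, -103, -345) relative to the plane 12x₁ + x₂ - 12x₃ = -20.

-7

n·M − (-20) = -119.
|n| = 17, so the signed distance is -119/17 = -7.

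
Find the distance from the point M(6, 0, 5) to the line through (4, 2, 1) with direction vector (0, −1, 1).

Direction vector d = (0, −1, 1).
AP = (2, −2, 4); AP·d = 6, |AP|² = 24, |d|² = 2.
distance² = |AP|² − (AP·d)²/|d|² = 24 − 36/2 = 6, so the distance is √6.

√6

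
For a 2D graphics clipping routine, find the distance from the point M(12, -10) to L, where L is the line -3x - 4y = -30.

The normal to the line is n = (-3, -4) with |n| = 5.
|n·M − (-30)| = |4 − (-30)| = 34, so the distance is 34/5.

34/5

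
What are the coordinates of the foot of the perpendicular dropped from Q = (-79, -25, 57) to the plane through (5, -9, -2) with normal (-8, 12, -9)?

(-1367/17, -389/17, 942/17)

The perpendicular from Q has direction n = (-8, 12, -9): r = (-79, -25, 57) + λ(-8, 12, -9).
Substitute into the plane: n·(Q + λn) = -130 gives -181 + 289λ = -130, so λ = 3/17.
Foot = (-79, -25, 57) + (3/17)·(-8, 12, -9) = (-1367/17, -389/17, 942/17).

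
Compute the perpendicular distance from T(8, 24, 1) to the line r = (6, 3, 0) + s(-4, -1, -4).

√413

Direction vector d = (-4, -1, -4).
AP = (2, 21, 1), and AP × d = (-83, 4, 82).
|AP × d|² = 13629 and |d|² = 33, so the distance is √(13629/33) = √413.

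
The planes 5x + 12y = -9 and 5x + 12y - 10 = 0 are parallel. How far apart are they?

19/13

With common normal n = (5, 12, 0) (|n| = 13), the distance is |(-9) − 10|/|n| = 19/13.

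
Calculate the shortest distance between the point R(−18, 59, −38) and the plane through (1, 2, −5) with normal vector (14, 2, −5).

The plane has equation n·(r − (1, 2, −5)) = 0, i.e. n·r = 43.
Then n·(−18, 59, −38) − 43 = 13.
|n| = √(196 + 4 + 25) = 15, so the distance is |13|/15 = 13/15.

13/15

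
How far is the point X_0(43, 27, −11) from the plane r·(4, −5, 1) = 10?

16/√42

Normal vector n = (4, −5, 1), and n·(43, 27, −11) − 10 = 16.
|n| = √(16 + 25 + 1) = √42, so the distance is |16|/√42 = 8√42/21.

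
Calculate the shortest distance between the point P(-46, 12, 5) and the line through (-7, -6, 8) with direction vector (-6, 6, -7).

Direction vector d = (-6, 6, -7).
AP = (-39, 18, -3), and AP × d = (-108, -255, -126).
|AP × d|² = 92565 and |d|² = 121, so the distance is √(92565/121) = √765 = 3√85.

3√85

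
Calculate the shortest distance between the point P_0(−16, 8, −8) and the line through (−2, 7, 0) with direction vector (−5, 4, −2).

9

Direction vector d = (−5, 4, −2).
AP = (−14, 1, −8), and AP × d = (30, 12, −51).
|AP × d|² = 3645 and |d|² = 45, so the distance is √(3645/45) = √81 = 9.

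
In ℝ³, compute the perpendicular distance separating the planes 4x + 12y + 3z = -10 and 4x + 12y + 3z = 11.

Both planes have normal n = (4, 12, 3), |n| = 13. Any point on the first plane is at distance |11 − (-10)|/|n| = 21/13 from the second.

21/13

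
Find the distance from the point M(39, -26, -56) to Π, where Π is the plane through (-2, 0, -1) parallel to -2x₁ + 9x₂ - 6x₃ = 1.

Parallel planes share the normal n = (-2, 9, -6); since (-2, 0, -1) lies on the plane, its equation is -2x₁ + 9x₂ - 6x₃ = 10.
Then n·(39, -26, -56) - 10 = 14.
|n| = √(4 + 81 + 36) = 11, so the distance is |14|/11 = 14/11.

14/11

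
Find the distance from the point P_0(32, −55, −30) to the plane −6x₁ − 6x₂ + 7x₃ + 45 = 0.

Normal vector n = (−6, −6, 7), and n·(32, −55, −30) − (−45) = −27.
|n| = √(36 + 36 + 49) = 11, so the distance is |-27|/11 = 27/11.

27/11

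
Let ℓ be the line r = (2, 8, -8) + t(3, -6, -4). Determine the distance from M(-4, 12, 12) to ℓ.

Direction vector d = (3, -6, -4).
AP = (-6, 4, 20), and AP × d = (104, 36, 24).
|AP × d|² = 12688 and |d|² = 61, so the distance is √(12688/61) = √208 = 4√13.

4√13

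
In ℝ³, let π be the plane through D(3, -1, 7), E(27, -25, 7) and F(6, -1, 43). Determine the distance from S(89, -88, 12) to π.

DE = (24, -24, 0) and DF = (3, 0, 36), so a normal is n = DE × DF = (-864, -864, 72).
Then n·(89, -88, 12) - (-1224) = 1224.
|n| = √(746496 + 746496 + 5184) = 1224, so the distance is |1224|/1224 = 1.

1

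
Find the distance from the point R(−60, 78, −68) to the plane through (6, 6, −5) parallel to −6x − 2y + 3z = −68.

9

Parallel planes share the normal n = (−6, −2, 3); since (6, 6, −5) lies on the plane, its equation is −6x − 2y + 3z = -63.
Then n·(−60, 78, −68) − (−63) = 63.
|n| = √(36 + 4 + 9) = 7, so the distance is |63|/7 = 9.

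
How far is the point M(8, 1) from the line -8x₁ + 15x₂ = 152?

201/17

The normal to the line is n = (-8, 15) with |n| = 17.
|n·M − 152| = |-49 − 152| = 201, so the distance is 201/17.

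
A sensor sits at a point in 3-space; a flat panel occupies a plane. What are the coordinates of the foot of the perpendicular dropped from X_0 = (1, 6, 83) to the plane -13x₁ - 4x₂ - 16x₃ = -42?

(-38, -6, 35)

n = (-13, -4, -16), |n|² = 441, and n·X_0 − (-42) = -1323.
t = -1323/441 = -3, so the foot is X_0 − t·n = (1, 6, 83) − (-3)·(-13, -4, -16) = (-38, -6, 35).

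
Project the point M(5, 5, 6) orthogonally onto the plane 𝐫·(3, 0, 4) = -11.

The perpendicular from M has direction n = (3, 0, 4): r = (5, 5, 6) + λ(3, 0, 4).
Substitute into the plane: n·(M + λn) = -11 gives 39 + 25λ = -11, so λ = -2.
Foot = (5, 5, 6) + (-2)·(3, 0, 4) = (-1, 5, -2).

(-1, 5, -2)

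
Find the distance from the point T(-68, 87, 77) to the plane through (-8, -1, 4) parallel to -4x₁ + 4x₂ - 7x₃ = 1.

Parallel planes share the normal n = (-4, 4, -7); since (-8, -1, 4) lies on the plane, its equation is -4x₁ + 4x₂ - 7x₃ = 0.
Then n·(-68, 87, 77) - 0 = 81.
|n| = √(16 + 16 + 49) = 9, so the distance is |81|/9 = 9.

9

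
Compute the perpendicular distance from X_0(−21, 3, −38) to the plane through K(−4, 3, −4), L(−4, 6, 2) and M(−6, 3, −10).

KL = (0, 3, 6) and KM = (−2, 0, −6), so a normal is n = KL × KM = (−18, −12, 6).
n = (−18, −12, 6); n·P − 12 = 102; |n| = 6√14; distance = 102/(6√14) = 17√14/14.

17/√14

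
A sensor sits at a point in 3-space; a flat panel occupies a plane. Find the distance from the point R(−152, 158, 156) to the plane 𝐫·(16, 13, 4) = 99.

7

d = |16·(-152) + 13·158 + 4·156 − 99| / √(256 + 169 + 16) = |147| / 21 = 7.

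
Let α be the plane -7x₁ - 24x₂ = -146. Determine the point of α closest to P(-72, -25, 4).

The perpendicular from P has direction n = (-7, -24, 0): r = (-72, -25, 4) + t(-7, -24, 0).
Substitute into the plane: n·(P + tn) = -146 gives 1104 + 625t = -146, so t = -2.
Foot = (-72, -25, 4) + (-2)·(-7, -24, 0) = (-58, 23, 4).

(-58, 23, 4)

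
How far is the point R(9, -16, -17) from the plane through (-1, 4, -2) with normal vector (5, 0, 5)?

5/√2

The plane has equation n·(r − (-1, 4, -2)) = 0, i.e. n·r = -15.
Then n·(9, -16, -17) - (-15) = -25.
|n| = √(25 + 0 + 25) = 5√2, so the distance is |-25|/(5√2) = 5√2/2.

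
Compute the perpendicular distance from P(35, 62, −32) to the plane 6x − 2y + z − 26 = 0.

Normal vector n = (6, −2, 1), and n·(35, 62, −32) − 26 = 28.
|n| = √(36 + 4 + 1) = √41, so the distance is |28|/√41 = 28/√41.

28√41/41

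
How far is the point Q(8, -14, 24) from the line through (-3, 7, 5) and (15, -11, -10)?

A direction vector is d = (18, -18, -15).
AP = (11, -21, 19), and AP × d = (657, 507, 180).
|AP × d|² = 721098 and |d|² = 873, so the distance is √(721098/873) = √826.

√826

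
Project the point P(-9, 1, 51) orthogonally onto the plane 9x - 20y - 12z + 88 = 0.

The perpendicular from P has direction n = (9, -20, -12): r = (-9, 1, 51) + μ(9, -20, -12).
Substitute into the plane: n·(P + μn) = -88 gives -713 + 625μ = -88, so μ = 1.
Foot = (-9, 1, 51) + 1·(9, -20, -12) = (0, -19, 39).

(0, -19, 39)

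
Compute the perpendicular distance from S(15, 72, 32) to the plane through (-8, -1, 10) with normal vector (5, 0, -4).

27√41/41

The plane has equation n·(r − (-8, -1, 10)) = 0, i.e. n·r = -80.
n = (5, 0, -4); n·P − (-80) = 27; |n| = √41; distance = 27/√41 = 27√41/41.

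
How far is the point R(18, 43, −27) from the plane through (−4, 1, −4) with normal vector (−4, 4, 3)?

The plane has equation n·(r − (−4, 1, −4)) = 0, i.e. n·r = 8.
Then n·(18, 43, −27) − 8 = 11.
|n| = √(16 + 16 + 9) = √41, so the distance is |11|/√41 = 11√41/41.

11/√41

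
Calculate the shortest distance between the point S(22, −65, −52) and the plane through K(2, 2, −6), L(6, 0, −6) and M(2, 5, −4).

24/√14

KL = (4, −2, 0) and KM = (0, 3, 2), so a normal is n = KL × KM = (−4, −8, 12).
Then n·(22, −65, −52) − (−96) = −96.
|n| = √(16 + 64 + 144) = 4√14, so the distance is |-96|/(4√14) = 12√14/7.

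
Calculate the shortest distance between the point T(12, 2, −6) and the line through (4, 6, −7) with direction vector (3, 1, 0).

√41

Direction vector d = (3, 1, 0).
AP = (8, −4, 1); AP·d = 20, |AP|² = 81, |d|² = 10.
distance² = |AP|² − (AP·d)²/|d|² = 81 − 400/10 = 41, so the distance is √41.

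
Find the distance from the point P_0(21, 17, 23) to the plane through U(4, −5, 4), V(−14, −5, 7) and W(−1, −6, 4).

UV = (−18, 0, 3) and UW = (−5, −1, 0), so a normal is n = UV × UW = (3, −15, 18).
d = |3·21 + (-15)·17 + 18·23 − 159| / √(9 + 225 + 324) = |63| / (3√62) = 21√62/62.

21/√62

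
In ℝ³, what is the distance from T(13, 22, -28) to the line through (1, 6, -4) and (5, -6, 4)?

A direction vector is d = (4, -12, 8).
AP = (12, 16, -24); AP·d = -336, |AP|² = 976, |d|² = 224.
distance² = |AP|² − (AP·d)²/|d|² = 976 − 112896/224 = 472, so the distance is 2√118.

2√118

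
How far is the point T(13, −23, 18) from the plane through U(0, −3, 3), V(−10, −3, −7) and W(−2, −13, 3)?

UV = (−10, 0, −10) and UW = (−2, −10, 0), so a normal is n = UV × UW = (−100, 20, 100).
Then n·(13, −23, 18) − 240 = −200.
|n| = √(10000 + 400 + 10000) = 20√51, so the distance is |-200|/(20√51) = 10/√51.

10√51/51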